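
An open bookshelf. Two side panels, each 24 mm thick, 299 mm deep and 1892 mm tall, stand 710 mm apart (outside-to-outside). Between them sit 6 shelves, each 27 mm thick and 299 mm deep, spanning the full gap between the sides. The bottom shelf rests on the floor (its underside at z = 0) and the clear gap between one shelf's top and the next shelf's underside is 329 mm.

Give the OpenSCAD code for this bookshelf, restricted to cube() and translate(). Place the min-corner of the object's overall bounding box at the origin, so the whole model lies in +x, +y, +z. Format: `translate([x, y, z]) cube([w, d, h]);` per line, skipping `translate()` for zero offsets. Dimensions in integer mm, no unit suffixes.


cube([24, 299, 1892]);
translate([686, 0, 0]) cube([24, 299, 1892]);
translate([24, 0, 0]) cube([662, 299, 27]);
translate([24, 0, 356]) cube([662, 299, 27]);
translate([24, 0, 712]) cube([662, 299, 27]);
translate([24, 0, 1068]) cube([662, 299, 27]);
translate([24, 0, 1424]) cube([662, 299, 27]);
translate([24, 0, 1780]) cube([662, 299, 27]);


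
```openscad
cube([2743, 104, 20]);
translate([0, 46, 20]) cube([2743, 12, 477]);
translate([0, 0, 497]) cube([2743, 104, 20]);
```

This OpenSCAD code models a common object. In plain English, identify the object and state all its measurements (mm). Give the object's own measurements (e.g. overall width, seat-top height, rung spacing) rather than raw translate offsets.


An I-beam lying along x, 2743 mm long. Overall section height 517 mm. Two flanges 104 mm wide (y) and 20 mm thick, one on the floor and one at the top; a web 12 mm thick runs between them, centred on the flange width.


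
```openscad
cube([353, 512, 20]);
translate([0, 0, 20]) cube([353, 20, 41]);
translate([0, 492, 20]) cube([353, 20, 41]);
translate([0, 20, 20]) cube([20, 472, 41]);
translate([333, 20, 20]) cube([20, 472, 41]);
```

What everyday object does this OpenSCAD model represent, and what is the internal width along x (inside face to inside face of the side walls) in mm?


An open box. The internal width is 313 mm.

A 353×512 base slab with four walls standing on it — an open box. The base is 353 mm wide and the walls are 20 mm thick, so the internal width is 353 − 2 × 20 = 313 mm.


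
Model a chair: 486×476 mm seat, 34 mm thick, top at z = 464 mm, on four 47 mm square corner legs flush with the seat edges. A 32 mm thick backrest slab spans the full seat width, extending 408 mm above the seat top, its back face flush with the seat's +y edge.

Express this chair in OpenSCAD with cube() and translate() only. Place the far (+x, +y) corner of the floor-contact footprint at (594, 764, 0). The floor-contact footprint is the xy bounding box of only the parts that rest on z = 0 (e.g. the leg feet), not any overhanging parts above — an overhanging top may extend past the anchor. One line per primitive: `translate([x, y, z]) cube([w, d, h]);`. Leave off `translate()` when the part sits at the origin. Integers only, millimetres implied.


translate([108, 288, 430]) cube([486, 476, 34]);
translate([108, 288, 0]) cube([47, 47, 430]);
translate([547, 288, 0]) cube([47, 47, 430]);
translate([108, 717, 0]) cube([47, 47, 430]);
translate([547, 717, 0]) cube([47, 47, 430]);
translate([108, 732, 464]) cube([486, 32, 408]);


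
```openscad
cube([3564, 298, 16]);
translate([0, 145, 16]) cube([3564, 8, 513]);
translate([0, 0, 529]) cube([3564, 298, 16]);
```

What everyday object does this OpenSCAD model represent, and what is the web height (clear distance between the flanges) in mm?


An I-beam. The web height is 513 mm.

Two wide flanges with a thin centred web — an I-beam. Overall 545 mm minus two 16 mm flanges gives a web of 545 − 2·16 = 513 mm.


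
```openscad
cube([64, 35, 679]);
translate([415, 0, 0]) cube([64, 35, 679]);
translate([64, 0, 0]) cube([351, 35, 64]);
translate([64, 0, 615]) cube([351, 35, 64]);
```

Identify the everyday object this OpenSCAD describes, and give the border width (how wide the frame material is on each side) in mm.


A picture frame. The border width is 64 mm.

Four thin pieces enclosing a rectangular opening — a picture frame. The two full-height stiles are 679 mm tall; the top rail sits at z = 615 and is 64 mm tall, so the border above the opening is 679 − 615 = 64 mm, matching the stile x-width.


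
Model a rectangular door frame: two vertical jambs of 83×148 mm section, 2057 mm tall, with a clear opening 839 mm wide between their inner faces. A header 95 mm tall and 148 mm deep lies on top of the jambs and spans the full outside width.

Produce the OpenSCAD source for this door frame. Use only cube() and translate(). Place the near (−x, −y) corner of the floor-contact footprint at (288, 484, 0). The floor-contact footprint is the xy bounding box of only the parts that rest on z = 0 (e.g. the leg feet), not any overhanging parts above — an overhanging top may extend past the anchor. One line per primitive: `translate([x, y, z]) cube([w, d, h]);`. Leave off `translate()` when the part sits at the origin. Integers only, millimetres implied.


translate([288, 484, 0]) cube([83, 148, 2057]);
translate([1210, 484, 0]) cube([83, 148, 2057]);
translate([288, 484, 2057]) cube([1005, 148, 95]);


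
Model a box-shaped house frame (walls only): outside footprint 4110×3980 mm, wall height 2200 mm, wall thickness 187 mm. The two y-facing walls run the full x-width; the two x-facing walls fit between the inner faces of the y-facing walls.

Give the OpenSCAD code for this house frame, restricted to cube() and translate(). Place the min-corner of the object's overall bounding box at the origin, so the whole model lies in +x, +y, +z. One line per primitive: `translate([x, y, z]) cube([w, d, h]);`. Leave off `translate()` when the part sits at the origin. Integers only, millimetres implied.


cube([4110, 187, 2200]);
translate([0, 3793, 0]) cube([4110, 187, 2200]);
translate([0, 187, 0]) cube([187, 3606, 2200]);
translate([3923, 187, 0]) cube([187, 3606, 2200]);


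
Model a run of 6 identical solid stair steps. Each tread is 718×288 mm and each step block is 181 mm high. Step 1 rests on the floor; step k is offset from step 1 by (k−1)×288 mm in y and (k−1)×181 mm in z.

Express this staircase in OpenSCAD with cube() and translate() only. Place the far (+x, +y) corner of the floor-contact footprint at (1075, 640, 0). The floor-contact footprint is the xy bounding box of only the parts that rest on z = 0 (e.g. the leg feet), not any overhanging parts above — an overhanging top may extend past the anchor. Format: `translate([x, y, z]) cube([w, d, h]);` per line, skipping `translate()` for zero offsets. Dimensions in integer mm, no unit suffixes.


translate([357, 352, 0]) cube([718, 288, 181]);
translate([357, 640, 181]) cube([718, 288, 181]);
translate([357, 928, 362]) cube([718, 288, 181]);
translate([357, 1216, 543]) cube([718, 288, 181]);
translate([357, 1504, 724]) cube([718, 288, 181]);
translate([357, 1792, 905]) cube([718, 288, 181]);


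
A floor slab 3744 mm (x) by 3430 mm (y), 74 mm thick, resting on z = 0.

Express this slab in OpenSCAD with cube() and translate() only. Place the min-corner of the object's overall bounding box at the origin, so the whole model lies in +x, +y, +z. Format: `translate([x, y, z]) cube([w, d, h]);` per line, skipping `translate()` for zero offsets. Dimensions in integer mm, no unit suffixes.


cube([3744, 3430, 74]);


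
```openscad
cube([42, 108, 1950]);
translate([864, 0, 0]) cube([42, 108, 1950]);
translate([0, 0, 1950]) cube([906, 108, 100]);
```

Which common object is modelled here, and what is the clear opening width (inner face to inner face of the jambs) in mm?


A door frame. The clear opening width is 822 mm.

Two 1950 mm tall posts with a header on top — a door frame. The left jamb is 42 mm wide at x = 0; the right jamb starts at x = 864. The clear opening is 864 − 42 = 822 mm.


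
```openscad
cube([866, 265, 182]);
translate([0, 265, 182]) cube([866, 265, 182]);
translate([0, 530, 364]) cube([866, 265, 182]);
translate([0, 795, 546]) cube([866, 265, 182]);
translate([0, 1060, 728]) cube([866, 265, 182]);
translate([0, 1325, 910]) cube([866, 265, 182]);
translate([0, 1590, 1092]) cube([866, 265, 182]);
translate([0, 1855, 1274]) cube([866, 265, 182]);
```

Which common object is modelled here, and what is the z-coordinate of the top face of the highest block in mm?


A staircase. The total rise is 1456 mm.

8 identical blocks, each offset up and back from the previous — a staircase. Each step is 182 mm tall and there are 8 of them, so the total rise is 8 × 182 = 1456 mm.


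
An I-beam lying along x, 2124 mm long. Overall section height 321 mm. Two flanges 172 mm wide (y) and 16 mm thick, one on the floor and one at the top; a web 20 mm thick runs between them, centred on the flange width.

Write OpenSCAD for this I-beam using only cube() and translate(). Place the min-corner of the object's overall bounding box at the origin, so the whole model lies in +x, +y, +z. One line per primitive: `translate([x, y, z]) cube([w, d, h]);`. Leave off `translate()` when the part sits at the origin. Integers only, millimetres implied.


cube([2124, 172, 16]);
translate([0, 76, 16]) cube([2124, 20, 289]);
translate([0, 0, 305]) cube([2124, 172, 16]);


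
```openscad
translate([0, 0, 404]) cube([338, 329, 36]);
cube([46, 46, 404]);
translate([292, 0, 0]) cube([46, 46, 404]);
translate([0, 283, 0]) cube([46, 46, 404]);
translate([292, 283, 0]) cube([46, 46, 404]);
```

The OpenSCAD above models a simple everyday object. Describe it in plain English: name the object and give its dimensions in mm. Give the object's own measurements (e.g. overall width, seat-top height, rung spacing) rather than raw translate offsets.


A simple wooden stool: a rectangular seat 338 mm (x) by 329 mm (y), 36 mm thick, top face at z = 440 mm, on four square legs, each 46×46 mm in cross-section. The legs rest on z = 0, each flush with a corner of the seat.


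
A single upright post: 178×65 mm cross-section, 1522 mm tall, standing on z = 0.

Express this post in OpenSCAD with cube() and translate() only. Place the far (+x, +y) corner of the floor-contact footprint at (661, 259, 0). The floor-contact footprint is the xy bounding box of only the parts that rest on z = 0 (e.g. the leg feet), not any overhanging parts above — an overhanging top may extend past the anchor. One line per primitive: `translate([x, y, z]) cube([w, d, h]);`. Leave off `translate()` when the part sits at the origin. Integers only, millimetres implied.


translate([483, 194, 0]) cube([178, 65, 1522]);


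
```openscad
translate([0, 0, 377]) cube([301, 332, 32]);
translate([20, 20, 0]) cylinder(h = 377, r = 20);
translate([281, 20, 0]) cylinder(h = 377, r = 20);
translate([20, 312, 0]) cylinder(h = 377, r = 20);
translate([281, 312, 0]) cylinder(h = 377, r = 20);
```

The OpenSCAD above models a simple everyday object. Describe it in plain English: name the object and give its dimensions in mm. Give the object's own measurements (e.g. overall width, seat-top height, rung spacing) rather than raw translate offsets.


A simple wooden stool: a rectangular seat 301 mm (x) by 332 mm (y), 32 mm thick, top face at z = 409 mm, on four round legs, each 40 mm in diameter. The legs rest on z = 0, each leg's axis is inset half a diameter from the nearest pair of seat edges (so the leg's bounding box is flush with the corner).


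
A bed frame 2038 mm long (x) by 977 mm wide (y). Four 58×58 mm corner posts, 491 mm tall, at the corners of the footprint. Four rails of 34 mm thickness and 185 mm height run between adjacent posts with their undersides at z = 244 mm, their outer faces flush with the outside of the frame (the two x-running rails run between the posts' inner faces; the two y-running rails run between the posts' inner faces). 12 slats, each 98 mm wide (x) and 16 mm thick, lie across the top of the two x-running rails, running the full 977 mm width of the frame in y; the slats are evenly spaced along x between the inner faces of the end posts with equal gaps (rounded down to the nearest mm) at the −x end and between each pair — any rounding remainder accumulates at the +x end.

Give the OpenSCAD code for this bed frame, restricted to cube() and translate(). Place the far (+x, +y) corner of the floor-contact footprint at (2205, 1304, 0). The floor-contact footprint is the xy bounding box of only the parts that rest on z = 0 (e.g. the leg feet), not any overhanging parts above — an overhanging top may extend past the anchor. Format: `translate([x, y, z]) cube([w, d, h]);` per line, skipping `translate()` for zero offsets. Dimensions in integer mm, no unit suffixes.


// slat z = rail_z + rail_h = 244 + 185 = 429
// slat gap = ⌊(1922 − 12·98) / 13⌋ = 57
translate([167, 327, 0]) cube([58, 58, 491]);
translate([167, 1246, 0]) cube([58, 58, 491]);
translate([2147, 327, 0]) cube([58, 58, 491]);
translate([2147, 1246, 0]) cube([58, 58, 491]);
translate([225, 327, 244]) cube([1922, 34, 185]);
translate([225, 1270, 244]) cube([1922, 34, 185]);
translate([167, 385, 244]) cube([34, 861, 185]);
translate([2171, 385, 244]) cube([34, 861, 185]);
translate([282, 327, 429]) cube([98, 977, 16]);
translate([437, 327, 429]) cube([98, 977, 16]);
translate([592, 327, 429]) cube([98, 977, 16]);
translate([747, 327, 429]) cube([98, 977, 16]);
translate([902, 327, 429]) cube([98, 977, 16]);
translate([1057, 327, 429]) cube([98, 977, 16]);
translate([1212, 327, 429]) cube([98, 977, 16]);
translate([1367, 327, 429]) cube([98, 977, 16]);
translate([1522, 327, 429]) cube([98, 977, 16]);
translate([1677, 327, 429]) cube([98, 977, 16]);
translate([1832, 327, 429]) cube([98, 977, 16]);
translate([1987, 327, 429]) cube([98, 977, 16]);


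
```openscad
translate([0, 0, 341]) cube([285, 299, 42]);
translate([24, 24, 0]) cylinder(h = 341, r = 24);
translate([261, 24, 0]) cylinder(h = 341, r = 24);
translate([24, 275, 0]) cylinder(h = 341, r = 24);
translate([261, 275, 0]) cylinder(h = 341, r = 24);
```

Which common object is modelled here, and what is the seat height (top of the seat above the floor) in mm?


A stool. The seat height is 383 mm.

A 285×299×42 slab at z = 341 on four corner cylinders — a stool. The seat top is 341 + 42 = 383 mm.


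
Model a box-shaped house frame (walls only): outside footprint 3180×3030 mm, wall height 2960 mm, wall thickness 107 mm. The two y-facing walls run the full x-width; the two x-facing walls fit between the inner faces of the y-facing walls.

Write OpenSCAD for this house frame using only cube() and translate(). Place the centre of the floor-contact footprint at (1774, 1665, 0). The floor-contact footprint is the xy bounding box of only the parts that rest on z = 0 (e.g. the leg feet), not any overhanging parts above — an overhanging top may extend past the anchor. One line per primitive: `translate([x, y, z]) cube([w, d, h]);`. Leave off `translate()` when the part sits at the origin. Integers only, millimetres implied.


translate([184, 150, 0]) cube([3180, 107, 2960]);
translate([184, 3073, 0]) cube([3180, 107, 2960]);
translate([184, 257, 0]) cube([107, 2816, 2960]);
translate([3257, 257, 0]) cube([107, 2816, 2960]);


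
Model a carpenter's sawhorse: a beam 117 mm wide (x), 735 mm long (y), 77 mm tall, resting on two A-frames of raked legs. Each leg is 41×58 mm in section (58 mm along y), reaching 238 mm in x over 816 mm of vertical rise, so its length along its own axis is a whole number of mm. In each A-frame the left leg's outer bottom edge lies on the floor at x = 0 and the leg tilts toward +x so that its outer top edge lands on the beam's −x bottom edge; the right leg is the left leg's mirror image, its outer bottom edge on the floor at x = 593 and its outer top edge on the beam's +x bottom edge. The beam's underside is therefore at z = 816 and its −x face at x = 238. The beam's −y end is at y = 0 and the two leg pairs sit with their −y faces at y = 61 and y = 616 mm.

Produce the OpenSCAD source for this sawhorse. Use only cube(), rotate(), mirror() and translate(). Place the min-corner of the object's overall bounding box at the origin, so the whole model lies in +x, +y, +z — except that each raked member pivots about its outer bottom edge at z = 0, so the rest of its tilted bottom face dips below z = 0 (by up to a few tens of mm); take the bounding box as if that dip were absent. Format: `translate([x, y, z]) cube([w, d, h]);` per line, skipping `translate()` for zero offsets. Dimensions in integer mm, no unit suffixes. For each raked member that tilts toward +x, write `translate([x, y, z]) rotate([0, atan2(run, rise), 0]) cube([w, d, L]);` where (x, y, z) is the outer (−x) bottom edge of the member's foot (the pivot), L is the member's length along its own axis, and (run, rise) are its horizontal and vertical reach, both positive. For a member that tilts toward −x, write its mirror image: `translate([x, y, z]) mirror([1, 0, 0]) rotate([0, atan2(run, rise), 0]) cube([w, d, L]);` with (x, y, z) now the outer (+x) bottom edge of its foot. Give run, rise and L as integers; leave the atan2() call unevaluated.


// leg length = √(238² + 816²) = 850
// right-leg outer foot x = 2·238 + 117 = 593
// beam min-corner = (238, 0, 816)
translate([238, 0, 816]) cube([117, 735, 77]);
translate([0, 61, 0]) rotate([0, atan2(238, 816), 0]) cube([41, 58, 850]);
translate([593, 61, 0]) mirror([1, 0, 0]) rotate([0, atan2(238, 816), 0]) cube([41, 58, 850]);
translate([0, 616, 0]) rotate([0, atan2(238, 816), 0]) cube([41, 58, 850]);
translate([593, 616, 0]) mirror([1, 0, 0]) rotate([0, atan2(238, 816), 0]) cube([41, 58, 850]);


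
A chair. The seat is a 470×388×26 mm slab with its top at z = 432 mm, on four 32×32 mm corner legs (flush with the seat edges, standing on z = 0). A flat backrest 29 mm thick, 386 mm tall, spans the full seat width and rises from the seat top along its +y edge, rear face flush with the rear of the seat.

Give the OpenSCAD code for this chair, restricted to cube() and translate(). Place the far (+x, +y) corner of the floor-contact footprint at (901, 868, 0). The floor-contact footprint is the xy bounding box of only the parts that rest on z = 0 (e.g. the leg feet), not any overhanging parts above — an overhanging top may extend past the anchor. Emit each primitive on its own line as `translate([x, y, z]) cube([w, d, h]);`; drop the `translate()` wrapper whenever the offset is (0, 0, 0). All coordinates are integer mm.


translate([431, 480, 406]) cube([470, 388, 26]);
translate([431, 480, 0]) cube([32, 32, 406]);
translate([869, 480, 0]) cube([32, 32, 406]);
translate([431, 836, 0]) cube([32, 32, 406]);
translate([869, 836, 0]) cube([32, 32, 406]);
translate([431, 839, 432]) cube([470, 29, 386]);


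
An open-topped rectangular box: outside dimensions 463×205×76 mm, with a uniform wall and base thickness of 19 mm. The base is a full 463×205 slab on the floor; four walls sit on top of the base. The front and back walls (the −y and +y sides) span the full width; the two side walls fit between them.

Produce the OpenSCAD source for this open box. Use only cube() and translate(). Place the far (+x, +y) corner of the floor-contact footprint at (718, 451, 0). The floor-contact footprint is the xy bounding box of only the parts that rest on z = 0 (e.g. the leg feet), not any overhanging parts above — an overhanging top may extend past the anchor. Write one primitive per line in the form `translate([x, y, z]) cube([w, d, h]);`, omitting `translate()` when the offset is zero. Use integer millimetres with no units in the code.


translate([255, 246, 0]) cube([463, 205, 19]);
translate([255, 246, 19]) cube([463, 19, 57]);
translate([255, 432, 19]) cube([463, 19, 57]);
translate([255, 265, 19]) cube([19, 167, 57]);
translate([699, 265, 19]) cube([19, 167, 57]);


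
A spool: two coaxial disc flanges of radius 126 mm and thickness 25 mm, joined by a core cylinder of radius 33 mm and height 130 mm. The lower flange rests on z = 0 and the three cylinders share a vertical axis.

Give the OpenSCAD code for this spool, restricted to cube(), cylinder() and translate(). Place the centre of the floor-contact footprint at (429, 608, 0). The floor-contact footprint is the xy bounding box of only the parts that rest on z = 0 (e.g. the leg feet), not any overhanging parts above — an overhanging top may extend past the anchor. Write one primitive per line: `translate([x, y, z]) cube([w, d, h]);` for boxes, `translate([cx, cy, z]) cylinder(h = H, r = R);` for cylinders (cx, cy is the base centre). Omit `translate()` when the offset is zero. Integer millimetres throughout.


translate([429, 608, 0]) cylinder(h = 25, r = 126);
translate([429, 608, 25]) cylinder(h = 130, r = 33);
translate([429, 608, 155]) cylinder(h = 25, r = 126);


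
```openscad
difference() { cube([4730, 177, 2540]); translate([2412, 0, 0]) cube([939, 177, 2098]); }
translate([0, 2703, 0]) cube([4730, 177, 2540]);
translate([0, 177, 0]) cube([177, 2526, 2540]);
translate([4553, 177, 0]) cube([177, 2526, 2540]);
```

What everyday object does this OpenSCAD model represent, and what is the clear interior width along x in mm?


A single room. The interior width is 4376 mm.

Four walls enclosing a rectangle with a door in the front wall — a room. Outside width 4730 minus two 177 mm walls gives 4376 mm.


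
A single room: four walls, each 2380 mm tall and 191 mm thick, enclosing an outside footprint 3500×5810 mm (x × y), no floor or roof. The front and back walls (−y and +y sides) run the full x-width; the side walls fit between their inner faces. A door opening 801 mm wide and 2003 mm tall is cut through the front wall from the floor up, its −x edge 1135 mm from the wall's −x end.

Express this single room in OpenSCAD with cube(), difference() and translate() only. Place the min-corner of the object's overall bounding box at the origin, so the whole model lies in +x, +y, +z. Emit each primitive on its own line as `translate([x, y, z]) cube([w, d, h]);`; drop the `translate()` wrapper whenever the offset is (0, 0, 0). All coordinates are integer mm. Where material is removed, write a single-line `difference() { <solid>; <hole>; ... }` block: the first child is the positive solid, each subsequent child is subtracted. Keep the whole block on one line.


difference() { cube([3500, 191, 2380]); translate([1135, 0, 0]) cube([801, 191, 2003]); }
translate([0, 5619, 0]) cube([3500, 191, 2380]);
translate([0, 191, 0]) cube([191, 5428, 2380]);
translate([3309, 191, 0]) cube([191, 5428, 2380]);


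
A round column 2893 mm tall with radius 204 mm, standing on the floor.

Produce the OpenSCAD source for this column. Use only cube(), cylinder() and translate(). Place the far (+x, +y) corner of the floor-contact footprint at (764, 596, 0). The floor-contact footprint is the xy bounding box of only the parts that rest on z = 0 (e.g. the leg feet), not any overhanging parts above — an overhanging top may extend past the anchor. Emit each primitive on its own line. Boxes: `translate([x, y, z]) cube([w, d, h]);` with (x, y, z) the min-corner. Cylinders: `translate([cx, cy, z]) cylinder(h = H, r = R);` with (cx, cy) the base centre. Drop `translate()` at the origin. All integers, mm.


translate([560, 392, 0]) cylinder(h = 2893, r = 204);


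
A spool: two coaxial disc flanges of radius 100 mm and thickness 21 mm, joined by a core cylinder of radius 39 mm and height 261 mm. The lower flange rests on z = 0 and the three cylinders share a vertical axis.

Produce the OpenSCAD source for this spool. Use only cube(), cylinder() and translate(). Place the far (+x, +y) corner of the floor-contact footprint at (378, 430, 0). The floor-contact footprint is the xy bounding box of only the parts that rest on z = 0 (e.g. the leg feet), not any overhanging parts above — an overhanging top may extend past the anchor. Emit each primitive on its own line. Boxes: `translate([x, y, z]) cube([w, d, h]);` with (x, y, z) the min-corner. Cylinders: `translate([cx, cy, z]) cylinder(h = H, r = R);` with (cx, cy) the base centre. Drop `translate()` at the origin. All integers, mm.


translate([278, 330, 0]) cylinder(h = 21, r = 100);
translate([278, 330, 21]) cylinder(h = 261, r = 39);
translate([278, 330, 282]) cylinder(h = 21, r = 100);


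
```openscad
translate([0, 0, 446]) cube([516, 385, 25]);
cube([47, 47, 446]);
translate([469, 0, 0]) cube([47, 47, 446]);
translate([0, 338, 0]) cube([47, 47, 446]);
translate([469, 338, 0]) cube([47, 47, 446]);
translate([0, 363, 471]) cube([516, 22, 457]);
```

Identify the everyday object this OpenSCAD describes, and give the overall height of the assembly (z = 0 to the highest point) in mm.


A chair. The overall height is 928 mm.

A slab on four corner posts with a tall panel at the back — a chair. The seat slab sits at z = 446 with thickness 25, and the 457 mm backrest starts at the seat top, so the overall height is 446 + 25 + 457 = 928 mm.


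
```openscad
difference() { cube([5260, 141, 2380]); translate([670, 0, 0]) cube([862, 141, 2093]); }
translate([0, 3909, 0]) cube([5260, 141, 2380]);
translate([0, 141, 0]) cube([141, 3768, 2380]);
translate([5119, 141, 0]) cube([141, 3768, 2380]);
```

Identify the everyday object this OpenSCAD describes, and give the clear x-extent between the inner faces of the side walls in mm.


A single room. The interior width is 4978 mm.

Four walls enclosing a rectangle with a door in the front wall — a room. Outside width 5260 minus two 141 mm walls gives 4978 mm.


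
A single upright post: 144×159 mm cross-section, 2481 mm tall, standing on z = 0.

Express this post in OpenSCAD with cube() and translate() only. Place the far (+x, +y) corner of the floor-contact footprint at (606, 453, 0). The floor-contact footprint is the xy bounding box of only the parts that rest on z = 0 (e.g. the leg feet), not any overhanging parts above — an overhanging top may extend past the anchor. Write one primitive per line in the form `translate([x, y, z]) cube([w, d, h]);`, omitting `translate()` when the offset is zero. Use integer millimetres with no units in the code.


translate([462, 294, 0]) cube([144, 159, 2481]);


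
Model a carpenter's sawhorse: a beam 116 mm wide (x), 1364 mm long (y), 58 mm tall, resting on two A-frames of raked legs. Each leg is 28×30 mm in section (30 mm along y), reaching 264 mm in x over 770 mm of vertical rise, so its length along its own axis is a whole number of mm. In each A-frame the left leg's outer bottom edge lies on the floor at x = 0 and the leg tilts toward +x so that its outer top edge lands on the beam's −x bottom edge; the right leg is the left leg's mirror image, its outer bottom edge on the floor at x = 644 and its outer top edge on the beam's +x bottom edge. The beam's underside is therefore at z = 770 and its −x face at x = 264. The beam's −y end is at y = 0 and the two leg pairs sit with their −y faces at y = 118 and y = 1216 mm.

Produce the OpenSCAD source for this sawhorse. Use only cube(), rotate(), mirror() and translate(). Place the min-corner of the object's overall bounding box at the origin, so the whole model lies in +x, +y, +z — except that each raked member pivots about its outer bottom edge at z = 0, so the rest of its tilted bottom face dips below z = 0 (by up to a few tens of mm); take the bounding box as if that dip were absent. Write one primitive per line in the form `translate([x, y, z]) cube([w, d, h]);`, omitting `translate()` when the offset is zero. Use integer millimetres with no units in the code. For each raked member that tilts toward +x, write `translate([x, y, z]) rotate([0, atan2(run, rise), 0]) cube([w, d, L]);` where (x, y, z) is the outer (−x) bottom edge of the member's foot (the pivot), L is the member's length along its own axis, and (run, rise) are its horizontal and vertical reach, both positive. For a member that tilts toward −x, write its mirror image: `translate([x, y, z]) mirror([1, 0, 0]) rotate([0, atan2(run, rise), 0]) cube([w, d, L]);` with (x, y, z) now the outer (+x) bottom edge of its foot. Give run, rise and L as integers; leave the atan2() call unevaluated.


// leg length = √(264² + 770²) = 814
// right-leg outer foot x = 2·264 + 116 = 644
// beam min-corner = (264, 0, 770)
translate([264, 0, 770]) cube([116, 1364, 58]);
translate([0, 118, 0]) rotate([0, atan2(264, 770), 0]) cube([28, 30, 814]);
translate([644, 118, 0]) mirror([1, 0, 0]) rotate([0, atan2(264, 770), 0]) cube([28, 30, 814]);
translate([0, 1216, 0]) rotate([0, atan2(264, 770), 0]) cube([28, 30, 814]);
translate([644, 1216, 0]) mirror([1, 0, 0]) rotate([0, atan2(264, 770), 0]) cube([28, 30, 814]);


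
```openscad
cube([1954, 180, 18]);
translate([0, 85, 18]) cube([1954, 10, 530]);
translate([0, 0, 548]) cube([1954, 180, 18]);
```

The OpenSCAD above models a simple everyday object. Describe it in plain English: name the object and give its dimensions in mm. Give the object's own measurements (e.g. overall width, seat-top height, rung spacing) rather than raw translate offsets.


An I-beam lying along x, 1954 mm long. Overall section height 566 mm. Two flanges 180 mm wide (y) and 18 mm thick, one on the floor and one at the top; a web 10 mm thick runs between them, centred on the flange width.


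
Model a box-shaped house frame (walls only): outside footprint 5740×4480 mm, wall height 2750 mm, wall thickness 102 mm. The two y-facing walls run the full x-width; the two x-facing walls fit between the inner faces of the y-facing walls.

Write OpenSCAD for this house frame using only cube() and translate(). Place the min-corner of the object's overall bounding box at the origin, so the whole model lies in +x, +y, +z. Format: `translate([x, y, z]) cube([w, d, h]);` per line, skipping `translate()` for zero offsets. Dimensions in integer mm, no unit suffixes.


cube([5740, 102, 2750]);
translate([0, 4378, 0]) cube([5740, 102, 2750]);
translate([0, 102, 0]) cube([102, 4276, 2750]);
translate([5638, 102, 0]) cube([102, 4276, 2750]);


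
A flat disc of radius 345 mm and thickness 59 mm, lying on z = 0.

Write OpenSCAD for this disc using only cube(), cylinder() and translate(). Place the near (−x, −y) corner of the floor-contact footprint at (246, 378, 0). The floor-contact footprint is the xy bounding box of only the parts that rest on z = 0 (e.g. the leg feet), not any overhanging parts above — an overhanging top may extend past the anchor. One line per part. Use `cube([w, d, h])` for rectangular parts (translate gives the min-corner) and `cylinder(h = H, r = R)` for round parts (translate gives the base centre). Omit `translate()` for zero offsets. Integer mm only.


translate([591, 723, 0]) cylinder(h = 59, r = 345);


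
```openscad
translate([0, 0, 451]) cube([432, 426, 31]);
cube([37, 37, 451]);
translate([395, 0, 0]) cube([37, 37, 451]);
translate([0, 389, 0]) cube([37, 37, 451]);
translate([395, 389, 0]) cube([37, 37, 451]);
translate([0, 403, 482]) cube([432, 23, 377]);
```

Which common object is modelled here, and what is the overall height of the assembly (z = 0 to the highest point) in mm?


A chair. The overall height is 859 mm.

A slab on four corner posts with a tall panel at the back — a chair. The seat slab sits at z = 451 with thickness 31, and the 377 mm backrest starts at the seat top, so the overall height is 451 + 31 + 377 = 859 mm.


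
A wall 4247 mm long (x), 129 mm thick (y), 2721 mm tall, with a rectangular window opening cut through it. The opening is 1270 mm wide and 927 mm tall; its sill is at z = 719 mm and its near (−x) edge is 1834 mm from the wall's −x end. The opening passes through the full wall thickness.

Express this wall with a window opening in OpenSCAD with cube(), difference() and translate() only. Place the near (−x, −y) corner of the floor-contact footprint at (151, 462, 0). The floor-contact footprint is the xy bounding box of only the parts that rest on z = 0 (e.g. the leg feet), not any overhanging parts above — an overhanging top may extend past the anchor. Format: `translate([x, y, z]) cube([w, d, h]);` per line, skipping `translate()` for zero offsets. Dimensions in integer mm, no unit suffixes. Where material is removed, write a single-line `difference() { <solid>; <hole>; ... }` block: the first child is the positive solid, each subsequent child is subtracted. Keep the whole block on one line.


difference() { translate([151, 462, 0]) cube([4247, 129, 2721]); translate([1985, 462, 719]) cube([1270, 129, 927]); }


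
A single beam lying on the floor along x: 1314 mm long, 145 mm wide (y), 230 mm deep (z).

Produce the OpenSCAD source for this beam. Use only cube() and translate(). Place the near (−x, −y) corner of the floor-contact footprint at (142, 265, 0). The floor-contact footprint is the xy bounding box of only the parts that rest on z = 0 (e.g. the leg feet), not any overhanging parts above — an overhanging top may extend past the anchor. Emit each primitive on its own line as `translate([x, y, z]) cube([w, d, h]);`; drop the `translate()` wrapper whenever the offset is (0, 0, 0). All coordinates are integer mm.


translate([142, 265, 0]) cube([1314, 145, 230]);


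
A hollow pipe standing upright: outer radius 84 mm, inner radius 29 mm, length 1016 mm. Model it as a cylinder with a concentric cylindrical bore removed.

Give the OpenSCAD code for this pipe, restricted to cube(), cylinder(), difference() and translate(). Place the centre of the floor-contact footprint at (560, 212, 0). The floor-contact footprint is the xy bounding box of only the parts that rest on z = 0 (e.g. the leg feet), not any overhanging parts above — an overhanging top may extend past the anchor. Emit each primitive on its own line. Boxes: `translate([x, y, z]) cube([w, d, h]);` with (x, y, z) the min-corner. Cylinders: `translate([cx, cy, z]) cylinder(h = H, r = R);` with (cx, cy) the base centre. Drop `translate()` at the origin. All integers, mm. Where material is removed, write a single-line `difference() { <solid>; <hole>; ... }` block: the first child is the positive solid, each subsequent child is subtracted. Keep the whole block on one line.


difference() { translate([560, 212, 0]) cylinder(h = 1016, r = 84); translate([560, 212, 0]) cylinder(h = 1016, r = 29); }


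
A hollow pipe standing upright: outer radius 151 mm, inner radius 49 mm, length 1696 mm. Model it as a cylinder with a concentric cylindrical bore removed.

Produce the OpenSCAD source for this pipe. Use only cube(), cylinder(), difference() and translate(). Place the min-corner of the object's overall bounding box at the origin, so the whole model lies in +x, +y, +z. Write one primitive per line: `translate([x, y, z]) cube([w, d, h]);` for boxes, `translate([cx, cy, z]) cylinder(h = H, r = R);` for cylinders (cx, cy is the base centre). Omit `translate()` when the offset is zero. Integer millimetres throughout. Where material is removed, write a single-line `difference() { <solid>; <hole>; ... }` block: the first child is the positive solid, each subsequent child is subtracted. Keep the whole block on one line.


difference() { translate([151, 151, 0]) cylinder(h = 1696, r = 151); translate([151, 151, 0]) cylinder(h = 1696, r = 49); }


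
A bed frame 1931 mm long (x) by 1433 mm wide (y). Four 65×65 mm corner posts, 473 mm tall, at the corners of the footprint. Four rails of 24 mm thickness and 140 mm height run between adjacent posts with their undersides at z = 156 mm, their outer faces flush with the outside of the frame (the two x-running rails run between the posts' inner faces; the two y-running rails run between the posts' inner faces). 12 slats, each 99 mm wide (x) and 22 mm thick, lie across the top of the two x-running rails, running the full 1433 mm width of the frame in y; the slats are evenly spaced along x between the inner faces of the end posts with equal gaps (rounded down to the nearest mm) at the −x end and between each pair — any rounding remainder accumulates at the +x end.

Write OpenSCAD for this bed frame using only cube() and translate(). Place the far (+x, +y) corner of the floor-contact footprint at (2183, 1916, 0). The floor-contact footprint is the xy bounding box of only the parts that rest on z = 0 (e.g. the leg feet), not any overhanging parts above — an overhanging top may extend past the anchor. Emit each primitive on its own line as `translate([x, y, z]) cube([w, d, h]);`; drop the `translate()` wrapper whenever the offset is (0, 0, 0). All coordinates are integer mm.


translate([252, 483, 0]) cube([65, 65, 473]);
translate([252, 1851, 0]) cube([65, 65, 473]);
translate([2118, 483, 0]) cube([65, 65, 473]);
translate([2118, 1851, 0]) cube([65, 65, 473]);
translate([317, 483, 156]) cube([1801, 24, 140]);
translate([317, 1892, 156]) cube([1801, 24, 140]);
translate([252, 548, 156]) cube([24, 1303, 140]);
translate([2159, 548, 156]) cube([24, 1303, 140]);
translate([364, 483, 296]) cube([99, 1433, 22]);
translate([510, 483, 296]) cube([99, 1433, 22]);
translate([656, 483, 296]) cube([99, 1433, 22]);
translate([802, 483, 296]) cube([99, 1433, 22]);
translate([948, 483, 296]) cube([99, 1433, 22]);
translate([1094, 483, 296]) cube([99, 1433, 22]);
translate([1240, 483, 296]) cube([99, 1433, 22]);
translate([1386, 483, 296]) cube([99, 1433, 22]);
translate([1532, 483, 296]) cube([99, 1433, 22]);
translate([1678, 483, 296]) cube([99, 1433, 22]);
translate([1824, 483, 296]) cube([99, 1433, 22]);
translate([1970, 483, 296]) cube([99, 1433, 22]);


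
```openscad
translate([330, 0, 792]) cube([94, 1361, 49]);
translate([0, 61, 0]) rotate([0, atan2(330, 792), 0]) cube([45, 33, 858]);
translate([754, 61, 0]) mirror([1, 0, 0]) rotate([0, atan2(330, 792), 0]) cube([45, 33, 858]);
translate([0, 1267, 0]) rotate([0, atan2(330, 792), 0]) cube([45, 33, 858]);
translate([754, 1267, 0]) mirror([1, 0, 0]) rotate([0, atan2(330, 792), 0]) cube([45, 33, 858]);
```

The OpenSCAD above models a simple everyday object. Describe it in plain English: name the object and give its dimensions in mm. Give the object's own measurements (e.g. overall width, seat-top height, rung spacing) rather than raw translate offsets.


A sawhorse. A 94×1361×49 mm beam (x, y, z) sits on two A-frame leg pairs. Each pair is two raked legs of 45×33 mm section (33 mm along y) splaying symmetrically in x. Each leg rises 792 mm vertically over 330 mm of horizontal reach and is 858 mm long along its own axis. Every leg's outer bottom edge rests on the floor and its outer top edge meets a bottom edge of the beam — the left legs (tilting toward +x) meet the beam's −x bottom edge, the right legs (their mirror images, tilting toward −x) meet its +x bottom edge — so the leg tops tuck under the beam, the beam's underside is 792 mm above the floor, and the feet are 754 mm apart outside-to-outside with the beam centred between them. The two leg pairs are set in 61 mm from either end of the beam.


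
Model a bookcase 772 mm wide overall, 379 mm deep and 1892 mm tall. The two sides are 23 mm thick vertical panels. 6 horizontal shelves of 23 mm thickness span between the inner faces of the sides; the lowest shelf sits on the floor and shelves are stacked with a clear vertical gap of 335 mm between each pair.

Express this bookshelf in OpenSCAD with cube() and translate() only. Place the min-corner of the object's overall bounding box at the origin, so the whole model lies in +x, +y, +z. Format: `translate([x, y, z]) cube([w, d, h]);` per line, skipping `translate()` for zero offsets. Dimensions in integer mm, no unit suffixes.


cube([23, 379, 1892]);
translate([749, 0, 0]) cube([23, 379, 1892]);
translate([23, 0, 0]) cube([726, 379, 23]);
translate([23, 0, 358]) cube([726, 379, 23]);
translate([23, 0, 716]) cube([726, 379, 23]);
translate([23, 0, 1074]) cube([726, 379, 23]);
translate([23, 0, 1432]) cube([726, 379, 23]);
translate([23, 0, 1790]) cube([726, 379, 23]);


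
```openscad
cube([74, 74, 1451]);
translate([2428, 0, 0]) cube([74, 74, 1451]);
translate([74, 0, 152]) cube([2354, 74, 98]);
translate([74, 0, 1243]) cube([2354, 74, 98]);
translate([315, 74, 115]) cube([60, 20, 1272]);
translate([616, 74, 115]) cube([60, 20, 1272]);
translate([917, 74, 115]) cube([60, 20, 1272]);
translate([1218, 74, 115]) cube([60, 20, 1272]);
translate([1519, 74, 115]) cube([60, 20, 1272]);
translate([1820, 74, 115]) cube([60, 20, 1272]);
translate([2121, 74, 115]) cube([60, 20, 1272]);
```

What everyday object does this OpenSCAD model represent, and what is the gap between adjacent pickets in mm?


A fence section. The picket gap is 241 mm.

Two posts, two rails, 7 pickets — a fence section. Span 2354 mm holds 7 pickets of 60 mm with 8 equal gaps: ⌊(2354 − 7·60) / 8⌋ = 241 mm.
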